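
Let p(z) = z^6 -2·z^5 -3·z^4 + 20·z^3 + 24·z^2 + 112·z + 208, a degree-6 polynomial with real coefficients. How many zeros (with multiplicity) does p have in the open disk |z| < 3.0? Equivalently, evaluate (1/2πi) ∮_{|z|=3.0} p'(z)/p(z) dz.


The zeros of p are: -2, (3 + 2i), (3 - 2i), (0 + 2i), (0 - 2i), -2.
Their magnitudes are: 2, 3.606, 3.606, 2, 2, 2.
Zeros with |z| < R = 3.0: -2, (0 + 2i), (0 - 2i), -2.
Count = 4.
By the argument principle, (1/2πi) ∮_{|z|=R} p'(z)/p(z) dz equals exactly this count.

Number of zeros inside |z| < 3.0: 4.


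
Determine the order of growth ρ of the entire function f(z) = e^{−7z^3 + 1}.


|e^{−7z^3 + 1}| = e^{Re(-7·z^3) + 1} ≤ e^{7|z|^3 + 1} = e^{7r^3 + 1} on |z| = r, so ρ ≤ 3. Choosing z on |z|=r so that -7·z^3 is real positive (always possible by picking arg z appropriately) gives |f(z)| = e^{7r^3 + 1}, matching the bound. The additive constant 1 does not affect log log M(r) ~ 3·log r. Hence ρ = 3.
Therefore ρ = 3.

Order ρ = 3.


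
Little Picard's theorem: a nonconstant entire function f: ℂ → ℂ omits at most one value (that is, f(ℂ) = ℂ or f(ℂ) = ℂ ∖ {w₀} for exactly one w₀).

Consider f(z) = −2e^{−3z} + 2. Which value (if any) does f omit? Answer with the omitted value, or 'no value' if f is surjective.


Little Picard bounds the complement of f(ℂ) to at most one point.
e^{−3z} is never zero on ℂ, so -2·e^{−3z} takes every value in ℂ ∖ {0}. Adding 2 shifts the range to ℂ ∖ {2}. Thus f omits exactly the value 2.

Omitted value: 2.


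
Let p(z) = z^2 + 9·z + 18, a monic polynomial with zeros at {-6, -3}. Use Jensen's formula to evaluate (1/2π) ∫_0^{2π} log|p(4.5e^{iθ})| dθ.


Zeros: -6, -3; r = 4.5.
Inside |z| < r: -3. Outside (|z| ≥ r): -6.
p(0) = 18, so log|p(0)| = log(18) = 2.8904.
Apply Jensen: I(r) = log|p(0)| + Σ_k log(r/|z_k|), summed over zeros inside |z| < r.
  log(r/|z_k|) for z_k = -3: log(4.5/3) = 0.4055
  Outside zeros (-6) contribute nothing to the Jensen sum.
Sum over inside zeros: 0.4055.
I(r) = log|p(0)| + (inside sum) = 2.8904 + 0.4055 = 3.2958.
Note: since some zeros are outside |z| ≤ r, the simplified n·log(r) form does NOT apply — only the inside zeros contribute.

I(r) ≈ 3.2958.


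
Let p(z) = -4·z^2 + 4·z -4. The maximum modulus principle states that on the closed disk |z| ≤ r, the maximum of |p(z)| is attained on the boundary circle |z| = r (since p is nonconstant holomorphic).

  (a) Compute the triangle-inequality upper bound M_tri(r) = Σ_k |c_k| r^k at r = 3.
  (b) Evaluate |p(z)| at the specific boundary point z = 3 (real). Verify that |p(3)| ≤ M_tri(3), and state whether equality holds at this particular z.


Coefficients: c_0 = -4, c_1 = 4, c_2 = -4. Radius r = 3.
Part (a). Triangle bound: M_tri(r) = Σ_k |c_k| r^k
  = |-4|·3^0 + |4|·3^1 + |-4|·3^2
  = 4 + 12 + 36 = 52.
This bounds M(r) := max_{|z|=r} |p(z)| from above; equality holds iff all terms c_k z^k can be made to align in phase at a single z on |z|=r.
Part (b). At z = 3 (real, on the circle |z| = r):
  p(3) = (-4)·3^0 + (4)·3^1 + (-4)·3^2 = -28.
  |p(3)| = 28.
Check: |p(3)| = 28 ≤ 52 = M_tri(3). ✓ Equality does not hold at z = 3 (the coefficients have mixed signs, so the terms do not all align in phase there).

M_tri(3) = 52; |p(3)| = 28; equality at z=3: no.


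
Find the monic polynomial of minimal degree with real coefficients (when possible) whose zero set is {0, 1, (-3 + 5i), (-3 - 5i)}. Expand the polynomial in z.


The polynomial is p(z) = ∏_{α ∈ S} (z − α), where S = {0, 1, (-3 + 5i), (-3 - 5i)}.
Expanding the product yields: p(z) = z^4 + 5·z^3 + 28·z^2 -34·z.
Note conjugate pairs combine to real quadratics: (z − (-3+5i))(z − (-3−5i)) = z² + 6z + 34.
The resulting polynomial has degree 4 and real coefficients as required.

p(z) = z^4 + 5·z^3 + 28·z^2 -34·z.


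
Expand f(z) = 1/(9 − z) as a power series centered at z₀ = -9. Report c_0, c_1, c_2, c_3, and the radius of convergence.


Let w = z − z₀, so z = z₀ + w.
Then 9 − z = 9 − (z₀ + w) = (9 − z₀) − w = 18 − w.
f(z) = 1/(18 − w) = (1/(18)) · 1/(1 − w/(18)) = Σ_{n≥0} w^n / (18)^(n+1).
So c_n = 1/(18)^(n+1):
  c_0 = 1/(18)^1 = 1/18.
  c_1 = 1/(18)^2 = 1/324.
  c_2 = 1/(18)^3 = 1/5832.
  c_3 = 1/(18)^4 = 1/104976.
The series is valid for |w/d| < 1, i.e. |z − z₀| < |d|.
Radius of convergence: R = |9 − z₀| = |18| = 18 (distance from z₀ to the singularity z = 9).

c_0 = 1/18, c_1 = 1/324, c_2 = 1/5832, c_3 = 1/104976; R = 18.


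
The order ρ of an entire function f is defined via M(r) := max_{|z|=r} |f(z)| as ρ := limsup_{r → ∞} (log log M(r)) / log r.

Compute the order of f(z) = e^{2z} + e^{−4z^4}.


Each summand is entire of order 1 and 4 respectively (as in the single-exponential case). The order of a sum is at most the max of the orders, so ρ ≤ 4. For the lower bound: on |z|=r choose arg z so that -4z^4 is real positive; then |e^{-4z^4}| = e^{4r^4} while |e^{2z}| ≤ e^{2r^1} = o(e^{4r^4}). So |f| ≥ e^{4r^4}(1 − o(1)) and ρ ≥ 4. Hence ρ = max(1, 4) = 4.
Therefore ρ = 4.

Order ρ = 4.


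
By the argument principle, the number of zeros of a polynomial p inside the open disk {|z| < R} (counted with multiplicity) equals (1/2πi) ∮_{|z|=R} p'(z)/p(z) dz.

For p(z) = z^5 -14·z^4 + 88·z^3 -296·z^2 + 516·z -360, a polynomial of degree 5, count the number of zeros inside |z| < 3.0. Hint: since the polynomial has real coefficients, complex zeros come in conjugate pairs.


The zeros of p are: 2, (3 + 1i), (3 - 1i), (3 + 3i), (3 - 3i).
Their magnitudes are: 2, 3.162, 3.162, 4.243, 4.243.
Zeros with |z| < R = 3.0: 2.
Count = 1.
By the argument principle, (1/2πi) ∮_{|z|=R} p'(z)/p(z) dz equals exactly this count.

Number of zeros inside |z| < 3.0: 1.


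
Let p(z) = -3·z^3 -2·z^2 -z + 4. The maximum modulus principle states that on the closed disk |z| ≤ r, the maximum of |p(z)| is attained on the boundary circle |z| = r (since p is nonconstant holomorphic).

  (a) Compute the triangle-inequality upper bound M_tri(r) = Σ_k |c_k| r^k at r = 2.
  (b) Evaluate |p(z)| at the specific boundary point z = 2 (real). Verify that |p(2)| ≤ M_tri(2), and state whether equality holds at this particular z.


Coefficients: c_0 = 4, c_1 = -1, c_2 = -2, c_3 = -3. Radius r = 2.
Part (a). Triangle bound: M_tri(r) = Σ_k |c_k| r^k
  = |4|·2^0 + |-1|·2^1 + |-2|·2^2 + |-3|·2^3
  = 4 + 2 + 8 + 24 = 38.
This bounds M(r) := max_{|z|=r} |p(z)| from above; equality holds iff all terms c_k z^k can be made to align in phase at a single z on |z|=r.
Part (b). At z = 2 (real, on the circle |z| = r):
  p(2) = (4)·2^0 + (-1)·2^1 + (-2)·2^2 + (-3)·2^3 = -30.
  |p(2)| = 30.
Check: |p(2)| = 30 ≤ 38 = M_tri(2). ✓ Equality does not hold at z = 2 (the coefficients have mixed signs, so the terms do not all align in phase there).

M_tri(2) = 38; |p(2)| = 30; equality at z=2: no.


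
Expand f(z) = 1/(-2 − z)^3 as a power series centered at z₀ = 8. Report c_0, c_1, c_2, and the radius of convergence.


Let w = z − z₀, so z = z₀ + w.
Then -2 − z = -2 − (z₀ + w) = (-2 − z₀) − w = -10 − w.
f(z) = 1/(-10 − w)^3 = (1/(-10)^3) · (1 − w/(-10))^{−3}.
By the binomial series (1−u)^{−3} = Σ_{n≥0} C(n+2, 2) u^n for |u|<1, with u = w/(-10):
  c_n = C(n+2, 2) / (-10)^(n+3).
  c_0 = 1/(-10)^3 = -1/1000.
  c_1 = 3/(-10)^4 = 3/10000.
  c_2 = 6/(-10)^5 = -3/50000.
The series is valid for |w/d| < 1, i.e. |z − z₀| < |d|.
Radius of convergence: R = |-2 − z₀| = |-10| = 10 (distance from z₀ to the singularity z = -2).

c_0 = -1/1000, c_1 = 3/10000, c_2 = -3/50000; R = 10.


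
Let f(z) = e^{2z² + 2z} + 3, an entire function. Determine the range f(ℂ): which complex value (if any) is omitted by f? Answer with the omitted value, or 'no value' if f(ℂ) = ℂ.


Little Picard bounds the complement of f(ℂ) to at most one point.
The exponent g(z) = 2z² + 2z is a nonconstant polynomial, hence surjective onto ℂ. So e^{g(z)} takes every value in {e^w : w ∈ ℂ} = ℂ ∖ {0}. Adding 3 shifts the range to ℂ ∖ {3}. f omits exactly 3.

Omitted value: 3.


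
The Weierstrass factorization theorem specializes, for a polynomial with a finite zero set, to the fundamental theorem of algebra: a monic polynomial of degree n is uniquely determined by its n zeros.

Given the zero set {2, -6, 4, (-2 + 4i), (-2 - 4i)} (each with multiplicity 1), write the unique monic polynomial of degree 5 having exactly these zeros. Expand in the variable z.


The polynomial is p(z) = ∏_{α ∈ S} (z − α), where S = {2, -6, 4, (-2 + 4i), (-2 - 4i)}.
Expanding the product yields: p(z) = z^5 + 4·z^4 -8·z^3 -64·z^2 -368·z + 960.
Note conjugate pairs combine to real quadratics: (z − (-2+4i))(z − (-2−4i)) = z² + 4z + 20.
The resulting polynomial has degree 5 and real coefficients as required.

p(z) = z^5 + 4·z^4 -8·z^3 -64·z^2 -368·z + 960.


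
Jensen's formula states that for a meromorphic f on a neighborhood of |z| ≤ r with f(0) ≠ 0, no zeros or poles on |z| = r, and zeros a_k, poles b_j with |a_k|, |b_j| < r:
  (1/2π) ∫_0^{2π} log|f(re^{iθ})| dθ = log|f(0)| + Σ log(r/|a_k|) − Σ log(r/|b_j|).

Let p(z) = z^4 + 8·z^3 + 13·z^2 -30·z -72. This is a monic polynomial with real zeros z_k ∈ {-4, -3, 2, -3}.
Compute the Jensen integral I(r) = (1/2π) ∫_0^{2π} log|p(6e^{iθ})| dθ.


Zeros: -4, -3, -3, 2; r = 6.
Inside |z| < r: -4, -3, -3, 2. Outside (|z| ≥ r): ∅.
p(0) = -72, so log|p(0)| = log(72) = 4.2767.
Apply Jensen: I(r) = log|p(0)| + Σ_k log(r/|z_k|), summed over zeros inside |z| < r.
  log(r/|z_k|) for z_k = -4: log(6/4) = 0.4055
  log(r/|z_k|) for z_k = -3: log(6/3) = 0.6931
  log(r/|z_k|) for z_k = 2: log(6/2) = 1.0986
  log(r/|z_k|) for z_k = -3: log(6/3) = 0.6931
Sum over inside zeros: 2.8904.
I(r) = log|p(0)| + (inside sum) = 4.2767 + 2.8904 = 7.1670.
Closed form (all zeros inside, monic): I(r) = n·log(r) = 4·log(6) = 7.1670. ✓

I(r) ≈ 7.1670.


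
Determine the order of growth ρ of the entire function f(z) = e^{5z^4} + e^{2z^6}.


Each summand is entire of order 4 and 6 respectively (as in the single-exponential case). The order of a sum is at most the max of the orders, so ρ ≤ 6. For the lower bound: on |z|=r choose arg z so that 2z^6 is real positive; then |e^{2z^6}| = e^{2r^6} while |e^{5z^4}| ≤ e^{5r^4} = o(e^{2r^6}). So |f| ≥ e^{2r^6}(1 − o(1)) and ρ ≥ 6. Hence ρ = max(4, 6) = 6.
Therefore ρ = 6.

Order ρ = 6.


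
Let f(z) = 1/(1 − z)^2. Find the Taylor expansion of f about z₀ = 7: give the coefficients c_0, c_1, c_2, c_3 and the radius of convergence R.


Let w = z − z₀, so z = z₀ + w.
Then 1 − z = 1 − (z₀ + w) = (1 − z₀) − w = -6 − w.
f(z) = 1/(-6 − w)^2 = (1/(-6)^2) · (1 − w/(-6))^{−2}.
By the binomial series (1−u)^{−2} = Σ_{n≥0} C(n+1, 1) u^n for |u|<1, with u = w/(-6):
  c_n = C(n+1, 1) / (-6)^(n+2).
  c_0 = 1/(-6)^2 = 1/36.
  c_1 = 2/(-6)^3 = -1/108.
  c_2 = 3/(-6)^4 = 1/432.
  c_3 = 4/(-6)^5 = -1/1944.
The series is valid for |w/d| < 1, i.e. |z − z₀| < |d|.
Radius of convergence: R = |1 − z₀| = |-6| = 6 (distance from z₀ to the singularity z = 1).

c_0 = 1/36, c_1 = -1/108, c_2 = 1/432, c_3 = -1/1944; R = 6.


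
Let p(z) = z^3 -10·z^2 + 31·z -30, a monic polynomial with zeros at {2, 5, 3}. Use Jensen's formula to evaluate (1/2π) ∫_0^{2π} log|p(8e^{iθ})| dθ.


Zeros: 2, 3, 5; r = 8.
Inside |z| < r: 2, 3, 5. Outside (|z| ≥ r): ∅.
p(0) = -30, so log|p(0)| = log(30) = 3.4012.
Apply Jensen: I(r) = log|p(0)| + Σ_k log(r/|z_k|), summed over zeros inside |z| < r.
  log(r/|z_k|) for z_k = 2: log(8/2) = 1.3863
  log(r/|z_k|) for z_k = 5: log(8/5) = 0.4700
  log(r/|z_k|) for z_k = 3: log(8/3) = 0.9808
Sum over inside zeros: 2.8371.
I(r) = log|p(0)| + (inside sum) = 3.4012 + 2.8371 = 6.2383.
Closed form (all zeros inside, monic): I(r) = n·log(r) = 3·log(8) = 6.2383. ✓

I(r) ≈ 6.2383.


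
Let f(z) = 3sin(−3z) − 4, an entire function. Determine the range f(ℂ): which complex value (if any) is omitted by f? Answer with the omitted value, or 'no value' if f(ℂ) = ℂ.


Little Picard bounds the complement of f(ℂ) to at most one point.
sin is entire and surjective onto ℂ: for every w ∈ ℂ, sin(ζ) = w has a solution ζ ∈ ℂ (e.g., via the complex inverse arcsin). With ζ = −3z this gives z = ζ/(-3). Then 3·sin(−3z) takes every value in 3·ℂ = ℂ, and adding -4 is a bijection of ℂ. So f is surjective and omits no value. (Note: only on the real line is sin bounded by [−1, 1].)

Omitted value: no value.


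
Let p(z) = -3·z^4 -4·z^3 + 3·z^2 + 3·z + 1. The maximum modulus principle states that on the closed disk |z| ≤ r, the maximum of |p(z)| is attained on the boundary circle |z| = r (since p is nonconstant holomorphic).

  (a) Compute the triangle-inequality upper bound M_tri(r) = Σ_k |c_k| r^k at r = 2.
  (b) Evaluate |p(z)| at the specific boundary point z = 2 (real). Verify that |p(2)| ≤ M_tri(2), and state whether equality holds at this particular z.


Coefficients: c_0 = 1, c_1 = 3, c_2 = 3, c_3 = -4, c_4 = -3. Radius r = 2.
Part (a). Triangle bound: M_tri(r) = Σ_k |c_k| r^k
  = |1|·2^0 + |3|·2^1 + |3|·2^2 + |-4|·2^3 + |-3|·2^4
  = 1 + 6 + 12 + 32 + 48 = 99.
This bounds M(r) := max_{|z|=r} |p(z)| from above; equality holds iff all terms c_k z^k can be made to align in phase at a single z on |z|=r.
Part (b). At z = 2 (real, on the circle |z| = r):
  p(2) = (1)·2^0 + (3)·2^1 + (3)·2^2 + (-4)·2^3 + (-3)·2^4 = -61.
  |p(2)| = 61.
Check: |p(2)| = 61 ≤ 99 = M_tri(2). ✓ Equality does not hold at z = 2 (the coefficients have mixed signs, so the terms do not all align in phase there).

M_tri(2) = 99; |p(2)| = 61; equality at z=2: no.


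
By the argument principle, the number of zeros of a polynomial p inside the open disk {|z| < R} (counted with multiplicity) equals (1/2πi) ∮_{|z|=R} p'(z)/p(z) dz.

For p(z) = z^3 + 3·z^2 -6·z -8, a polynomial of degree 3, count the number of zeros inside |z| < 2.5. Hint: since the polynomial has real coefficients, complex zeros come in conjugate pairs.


The zeros of p are: -1, -4, 2.
Their magnitudes are: 1, 4, 2.
Zeros with |z| < R = 2.5: -1, 2.
Count = 2.
By the argument principle, (1/2πi) ∮_{|z|=R} p'(z)/p(z) dz equals exactly this count.

Number of zeros inside |z| < 2.5: 2.


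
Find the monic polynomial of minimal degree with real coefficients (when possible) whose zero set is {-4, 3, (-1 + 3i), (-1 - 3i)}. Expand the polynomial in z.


The polynomial is p(z) = ∏_{α ∈ S} (z − α), where S = {-4, 3, (-1 + 3i), (-1 - 3i)}.
Expanding the product yields: p(z) = z^4 + 3·z^3 -14·z -120.
Note conjugate pairs combine to real quadratics: (z − (-1+3i))(z − (-1−3i)) = z² + 2z + 10.
The resulting polynomial has degree 4 and real coefficients as required.

p(z) = z^4 + 3·z^3 -14·z -120.


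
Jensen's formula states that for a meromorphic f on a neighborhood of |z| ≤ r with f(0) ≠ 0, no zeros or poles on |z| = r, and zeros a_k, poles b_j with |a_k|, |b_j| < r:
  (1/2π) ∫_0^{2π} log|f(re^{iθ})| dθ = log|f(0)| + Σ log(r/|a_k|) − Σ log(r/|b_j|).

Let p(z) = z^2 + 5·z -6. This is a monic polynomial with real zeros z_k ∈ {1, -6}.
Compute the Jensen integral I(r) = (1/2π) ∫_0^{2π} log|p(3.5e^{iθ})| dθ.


Zeros: -6, 1; r = 3.5.
Inside |z| < r: 1. Outside (|z| ≥ r): -6.
p(0) = -6, so log|p(0)| = log(6) = 1.7918.
Apply Jensen: I(r) = log|p(0)| + Σ_k log(r/|z_k|), summed over zeros inside |z| < r.
  log(r/|z_k|) for z_k = 1: log(3.5/1) = 1.2528
  Outside zeros (-6) contribute nothing to the Jensen sum.
Sum over inside zeros: 1.2528.
I(r) = log|p(0)| + (inside sum) = 1.7918 + 1.2528 = 3.0445.
Note: since some zeros are outside |z| ≤ r, the simplified n·log(r) form does NOT apply — only the inside zeros contribute.

I(r) ≈ 3.0445.


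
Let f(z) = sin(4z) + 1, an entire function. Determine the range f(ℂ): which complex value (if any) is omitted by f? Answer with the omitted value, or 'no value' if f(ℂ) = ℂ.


Little Picard bounds the complement of f(ℂ) to at most one point.
sin is entire and surjective onto ℂ: for every w ∈ ℂ, sin(ζ) = w has a solution ζ ∈ ℂ (e.g., via the complex inverse arcsin). With ζ = 4z this gives z = ζ/(4). Then 1·sin(4z) takes every value in 1·ℂ = ℂ, and adding 1 is a bijection of ℂ. So f is surjective and omits no value. (Note: only on the real line is sin bounded by [−1, 1].)

Omitted value: no value.


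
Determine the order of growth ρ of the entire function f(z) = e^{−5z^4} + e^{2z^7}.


Each summand is entire of order 4 and 7 respectively (as in the single-exponential case). The order of a sum is at most the max of the orders, so ρ ≤ 7. For the lower bound: on |z|=r choose arg z so that 2z^7 is real positive; then |e^{2z^7}| = e^{2r^7} while |e^{-5z^4}| ≤ e^{5r^4} = o(e^{2r^7}). So |f| ≥ e^{2r^7}(1 − o(1)) and ρ ≥ 7. Hence ρ = max(4, 7) = 7.
Therefore ρ = 7.

Order ρ = 7.


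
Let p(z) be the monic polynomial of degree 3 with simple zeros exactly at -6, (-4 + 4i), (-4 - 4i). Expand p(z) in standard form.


The polynomial is p(z) = ∏_{α ∈ S} (z − α), where S = {-6, (-4 + 4i), (-4 - 4i)}.
Expanding the product yields: p(z) = z^3 + 14·z^2 + 80·z + 192.
Note conjugate pairs combine to real quadratics: (z − (-4+4i))(z − (-4−4i)) = z² + 8z + 32.
The resulting polynomial has degree 3 and real coefficients as required.

p(z) = z^3 + 14·z^2 + 80·z + 192.


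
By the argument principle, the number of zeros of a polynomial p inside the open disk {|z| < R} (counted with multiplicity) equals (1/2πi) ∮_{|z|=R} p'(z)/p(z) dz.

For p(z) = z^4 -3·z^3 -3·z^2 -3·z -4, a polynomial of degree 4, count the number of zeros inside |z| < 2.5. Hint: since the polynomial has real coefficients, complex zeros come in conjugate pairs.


The zeros of p are: 4, (0 + 1i), (0 - 1i), -1.
Their magnitudes are: 4, 1, 1, 1.
Zeros with |z| < R = 2.5: (0 + 1i), (0 - 1i), -1.
Count = 3.
By the argument principle, (1/2πi) ∮_{|z|=R} p'(z)/p(z) dz equals exactly this count.

Number of zeros inside |z| < 2.5: 3.


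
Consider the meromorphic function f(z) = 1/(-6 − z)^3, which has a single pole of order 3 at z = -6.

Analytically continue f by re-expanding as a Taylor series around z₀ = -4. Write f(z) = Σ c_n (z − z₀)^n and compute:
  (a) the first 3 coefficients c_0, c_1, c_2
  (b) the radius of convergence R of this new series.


Let w = z − z₀, so z = z₀ + w.
Then -6 − z = -6 − (z₀ + w) = (-6 − z₀) − w = -2 − w.
f(z) = 1/(-2 − w)^3 = (1/(-2)^3) · (1 − w/(-2))^{−3}.
By the binomial series (1−u)^{−3} = Σ_{n≥0} C(n+2, 2) u^n for |u|<1, with u = w/(-2):
  c_n = C(n+2, 2) / (-2)^(n+3).
  c_0 = 1/(-2)^3 = -1/8.
  c_1 = 3/(-2)^4 = 3/16.
  c_2 = 6/(-2)^5 = -3/16.
The series is valid for |w/d| < 1, i.e. |z − z₀| < |d|.
Radius of convergence: R = |-6 − z₀| = |-2| = 2 (distance from z₀ to the singularity z = -6).

c_0 = -1/8, c_1 = 3/16, c_2 = -3/16; R = 2.


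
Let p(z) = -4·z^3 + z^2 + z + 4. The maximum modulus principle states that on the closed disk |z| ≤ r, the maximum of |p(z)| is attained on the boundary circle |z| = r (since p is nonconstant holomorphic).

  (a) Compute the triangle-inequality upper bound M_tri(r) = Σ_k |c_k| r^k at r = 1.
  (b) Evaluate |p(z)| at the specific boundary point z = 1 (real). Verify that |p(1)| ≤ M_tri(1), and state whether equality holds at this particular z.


Coefficients: c_0 = 4, c_1 = 1, c_2 = 1, c_3 = -4. Radius r = 1.
Part (a). Triangle bound: M_tri(r) = Σ_k |c_k| r^k
  = |4|·1^0 + |1|·1^1 + |1|·1^2 + |-4|·1^3
  = 4 + 1 + 1 + 4 = 10.
This bounds M(r) := max_{|z|=r} |p(z)| from above; equality holds iff all terms c_k z^k can be made to align in phase at a single z on |z|=r.
Part (b). At z = 1 (real, on the circle |z| = r):
  p(1) = (4)·1^0 + (1)·1^1 + (1)·1^2 + (-4)·1^3 = 2.
  |p(1)| = 2.
Check: |p(1)| = 2 ≤ 10 = M_tri(1). ✓ Equality does not hold at z = 1 (the coefficients have mixed signs, so the terms do not all align in phase there).

M_tri(1) = 10; |p(1)| = 2; equality at z=1: no.


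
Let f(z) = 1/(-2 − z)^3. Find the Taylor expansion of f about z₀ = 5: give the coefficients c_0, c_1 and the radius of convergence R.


Let w = z − z₀, so z = z₀ + w.
Then -2 − z = -2 − (z₀ + w) = (-2 − z₀) − w = -7 − w.
f(z) = 1/(-7 − w)^3 = (1/(-7)^3) · (1 − w/(-7))^{−3}.
By the binomial series (1−u)^{−3} = Σ_{n≥0} C(n+2, 2) u^n for |u|<1, with u = w/(-7):
  c_n = C(n+2, 2) / (-7)^(n+3).
  c_0 = 1/(-7)^3 = -1/343.
  c_1 = 3/(-7)^4 = 3/2401.
The series is valid for |w/d| < 1, i.e. |z − z₀| < |d|.
Radius of convergence: R = |-2 − z₀| = |-7| = 7 (distance from z₀ to the singularity z = -2).

c_0 = -1/343, c_1 = 3/2401; R = 7.


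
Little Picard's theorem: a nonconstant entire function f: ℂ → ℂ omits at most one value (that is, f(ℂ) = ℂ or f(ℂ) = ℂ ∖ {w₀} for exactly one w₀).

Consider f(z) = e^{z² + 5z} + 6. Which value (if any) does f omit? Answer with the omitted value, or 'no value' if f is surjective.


Little Picard bounds the complement of f(ℂ) to at most one point.
The exponent g(z) = z² + 5z is a nonconstant polynomial, hence surjective onto ℂ. So e^{g(z)} takes every value in {e^w : w ∈ ℂ} = ℂ ∖ {0}. Adding 6 shifts the range to ℂ ∖ {6}. f omits exactly 6.

Omitted value: 6.


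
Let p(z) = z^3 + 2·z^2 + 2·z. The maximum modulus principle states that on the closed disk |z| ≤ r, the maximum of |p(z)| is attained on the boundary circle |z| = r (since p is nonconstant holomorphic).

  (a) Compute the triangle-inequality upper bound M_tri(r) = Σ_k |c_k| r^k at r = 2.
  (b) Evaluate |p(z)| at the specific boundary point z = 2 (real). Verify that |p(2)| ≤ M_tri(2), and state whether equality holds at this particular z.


Coefficients: c_0 = 0, c_1 = 2, c_2 = 2, c_3 = 1. Radius r = 2.
Part (a). Triangle bound: M_tri(r) = Σ_k |c_k| r^k
  = |0|·2^0 + |2|·2^1 + |2|·2^2 + |1|·2^3
  = 0 + 4 + 8 + 8 = 20.
This bounds M(r) := max_{|z|=r} |p(z)| from above; equality holds iff all terms c_k z^k can be made to align in phase at a single z on |z|=r.
Part (b). At z = 2 (real, on the circle |z| = r):
  p(2) = (0)·2^0 + (2)·2^1 + (2)·2^2 + (1)·2^3 = 20.
  |p(2)| = 20.
Since all nonzero coefficients share the same sign, |p(2)| = 20 = M_tri(2); the triangle bound is attained at z = 2, so in fact M(r) = 20.

M_tri(2) = 20; |p(2)| = 20; equality at z=2: yes.


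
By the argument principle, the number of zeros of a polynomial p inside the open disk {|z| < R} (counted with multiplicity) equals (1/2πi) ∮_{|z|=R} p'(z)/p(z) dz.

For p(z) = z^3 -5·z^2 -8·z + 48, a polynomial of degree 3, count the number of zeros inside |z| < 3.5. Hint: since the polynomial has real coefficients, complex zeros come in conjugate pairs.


The zeros of p are: 4, 4, -3.
Their magnitudes are: 4, 4, 3.
Zeros with |z| < R = 3.5: -3.
Count = 1.
By the argument principle, (1/2πi) ∮_{|z|=R} p'(z)/p(z) dz equals exactly this count.

Number of zeros inside |z| < 3.5: 1.


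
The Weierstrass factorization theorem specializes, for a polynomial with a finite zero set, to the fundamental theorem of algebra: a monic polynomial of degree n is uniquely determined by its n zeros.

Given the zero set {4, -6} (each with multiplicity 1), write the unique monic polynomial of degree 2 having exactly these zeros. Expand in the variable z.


The polynomial is p(z) = ∏_{α ∈ S} (z − α), where S = {4, -6}.
Expanding the product yields: p(z) = z^2 + 2·z -24.
The resulting polynomial has degree 2 and real coefficients as required.

p(z) = z^2 + 2·z -24.


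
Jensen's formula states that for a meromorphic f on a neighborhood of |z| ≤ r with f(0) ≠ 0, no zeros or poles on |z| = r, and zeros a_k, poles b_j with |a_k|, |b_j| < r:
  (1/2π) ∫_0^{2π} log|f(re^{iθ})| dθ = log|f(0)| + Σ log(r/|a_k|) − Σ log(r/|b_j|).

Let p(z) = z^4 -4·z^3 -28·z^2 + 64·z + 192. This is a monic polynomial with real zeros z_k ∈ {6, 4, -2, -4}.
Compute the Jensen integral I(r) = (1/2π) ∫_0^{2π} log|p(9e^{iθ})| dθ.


Zeros: -4, -2, 4, 6; r = 9.
Inside |z| < r: -4, -2, 4, 6. Outside (|z| ≥ r): ∅.
p(0) = 192, so log|p(0)| = log(192) = 5.2575.
Apply Jensen: I(r) = log|p(0)| + Σ_k log(r/|z_k|), summed over zeros inside |z| < r.
  log(r/|z_k|) for z_k = 6: log(9/6) = 0.4055
  log(r/|z_k|) for z_k = 4: log(9/4) = 0.8109
  log(r/|z_k|) for z_k = -2: log(9/2) = 1.5041
  log(r/|z_k|) for z_k = -4: log(9/4) = 0.8109
Sum over inside zeros: 3.5314.
I(r) = log|p(0)| + (inside sum) = 5.2575 + 3.5314 = 8.7889.
Closed form (all zeros inside, monic): I(r) = n·log(r) = 4·log(9) = 8.7889. ✓

I(r) ≈ 8.7889.


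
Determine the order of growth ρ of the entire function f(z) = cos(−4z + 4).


cos(w) is a linear combination of e^{iw} and e^{−iw} (or e^w, e^{−w} in the hyperbolic case), so |cos(w)| ≤ e^{|w|}. With w = −4z + 4, |w| ≤ 4|z| + 4 = 4r + 4 on |z| = r, giving M(r) ≤ e^{4r + 4}, so ρ ≤ 1. On a suitable ray (z = it for sin/cos; z = t for sinh/cosh, t real → ∞), |cos(−4z + 4)| grows like e^{4|t|}/2, so ρ ≥ 1. Hence ρ = 1.
Therefore ρ = 1.

Order ρ = 1.


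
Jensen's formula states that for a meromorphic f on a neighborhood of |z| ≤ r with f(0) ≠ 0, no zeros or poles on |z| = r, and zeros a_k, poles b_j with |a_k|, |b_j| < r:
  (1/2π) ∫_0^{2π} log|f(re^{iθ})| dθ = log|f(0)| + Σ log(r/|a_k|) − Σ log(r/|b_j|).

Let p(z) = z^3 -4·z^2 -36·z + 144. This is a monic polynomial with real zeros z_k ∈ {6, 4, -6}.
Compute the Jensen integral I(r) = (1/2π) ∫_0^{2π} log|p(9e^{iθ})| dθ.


Zeros: -6, 4, 6; r = 9.
Inside |z| < r: -6, 4, 6. Outside (|z| ≥ r): ∅.
p(0) = 144, so log|p(0)| = log(144) = 4.9698.
Apply Jensen: I(r) = log|p(0)| + Σ_k log(r/|z_k|), summed over zeros inside |z| < r.
  log(r/|z_k|) for z_k = 6: log(9/6) = 0.4055
  log(r/|z_k|) for z_k = 4: log(9/4) = 0.8109
  log(r/|z_k|) for z_k = -6: log(9/6) = 0.4055
Sum over inside zeros: 1.6219.
I(r) = log|p(0)| + (inside sum) = 4.9698 + 1.6219 = 6.5917.
Closed form (all zeros inside, monic): I(r) = n·log(r) = 3·log(9) = 6.5917. ✓

I(r) ≈ 6.5917.


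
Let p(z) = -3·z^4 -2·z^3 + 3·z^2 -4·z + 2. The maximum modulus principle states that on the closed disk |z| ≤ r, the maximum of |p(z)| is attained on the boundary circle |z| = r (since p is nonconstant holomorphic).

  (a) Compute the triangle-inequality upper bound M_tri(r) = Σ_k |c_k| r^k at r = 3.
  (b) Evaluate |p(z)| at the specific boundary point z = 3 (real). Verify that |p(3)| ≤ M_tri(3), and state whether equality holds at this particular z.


Coefficients: c_0 = 2, c_1 = -4, c_2 = 3, c_3 = -2, c_4 = -3. Radius r = 3.
Part (a). Triangle bound: M_tri(r) = Σ_k |c_k| r^k
  = |2|·3^0 + |-4|·3^1 + |3|·3^2 + |-2|·3^3 + |-3|·3^4
  = 2 + 12 + 27 + 54 + 243 = 338.
This bounds M(r) := max_{|z|=r} |p(z)| from above; equality holds iff all terms c_k z^k can be made to align in phase at a single z on |z|=r.
Part (b). At z = 3 (real, on the circle |z| = r):
  p(3) = (2)·3^0 + (-4)·3^1 + (3)·3^2 + (-2)·3^3 + (-3)·3^4 = -280.
  |p(3)| = 280.
Check: |p(3)| = 280 ≤ 338 = M_tri(3). ✓ Equality does not hold at z = 3 (the coefficients have mixed signs, so the terms do not all align in phase there).

M_tri(3) = 338; |p(3)| = 280; equality at z=3: no.


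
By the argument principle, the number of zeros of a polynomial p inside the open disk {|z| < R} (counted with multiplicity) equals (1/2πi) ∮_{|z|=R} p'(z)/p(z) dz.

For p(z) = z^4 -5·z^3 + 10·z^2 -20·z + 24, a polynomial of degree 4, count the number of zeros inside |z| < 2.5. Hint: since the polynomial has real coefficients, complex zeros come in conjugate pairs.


The zeros of p are: (0 + 2i), (0 - 2i), 3, 2.
Their magnitudes are: 2, 2, 3, 2.
Zeros with |z| < R = 2.5: (0 + 2i), (0 - 2i), 2.
Count = 3.
By the argument principle, (1/2πi) ∮_{|z|=R} p'(z)/p(z) dz equals exactly this count.

Number of zeros inside |z| < 2.5: 3.


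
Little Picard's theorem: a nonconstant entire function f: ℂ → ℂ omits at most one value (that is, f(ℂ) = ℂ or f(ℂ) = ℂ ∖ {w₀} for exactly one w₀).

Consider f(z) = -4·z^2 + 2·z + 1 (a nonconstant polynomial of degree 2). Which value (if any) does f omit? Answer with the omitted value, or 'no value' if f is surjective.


Little Picard bounds the complement of f(ℂ) to at most one point.
For every w ∈ ℂ, the equation p(z) − w = 0 is a nonconstant polynomial in z and hence has at least one root by the fundamental theorem of algebra. So p is surjective onto ℂ, omitting no value.

Omitted value: no value.


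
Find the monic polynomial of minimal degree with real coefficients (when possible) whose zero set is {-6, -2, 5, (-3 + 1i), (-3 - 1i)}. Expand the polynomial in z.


The polynomial is p(z) = ∏_{α ∈ S} (z − α), where S = {-6, -2, 5, (-3 + 1i), (-3 - 1i)}.
Expanding the product yields: p(z) = z^5 + 9·z^4 -198·z^2 -640·z -600.
Note conjugate pairs combine to real quadratics: (z − (-3+1i))(z − (-3−1i)) = z² + 6z + 10.
The resulting polynomial has degree 5 and real coefficients as required.

p(z) = z^5 + 9·z^4 -198·z^2 -640·z -600.


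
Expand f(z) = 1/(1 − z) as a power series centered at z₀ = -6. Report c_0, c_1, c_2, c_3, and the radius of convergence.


Let w = z − z₀, so z = z₀ + w.
Then 1 − z = 1 − (z₀ + w) = (1 − z₀) − w = 7 − w.
f(z) = 1/(7 − w) = (1/(7)) · 1/(1 − w/(7)) = Σ_{n≥0} w^n / (7)^(n+1).
So c_n = 1/(7)^(n+1):
  c_0 = 1/(7)^1 = 1/7.
  c_1 = 1/(7)^2 = 1/49.
  c_2 = 1/(7)^3 = 1/343.
  c_3 = 1/(7)^4 = 1/2401.
The series is valid for |w/d| < 1, i.e. |z − z₀| < |d|.
Radius of convergence: R = |1 − z₀| = |7| = 7 (distance from z₀ to the singularity z = 1).

c_0 = 1/7, c_1 = 1/49, c_2 = 1/343, c_3 = 1/2401; R = 7.


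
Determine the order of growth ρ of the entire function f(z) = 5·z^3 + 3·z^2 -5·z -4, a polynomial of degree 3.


|f(z)| ≤ Σ|c_k|·r^k = O(r^3) as r → ∞. Polynomial growth is O(e^{r^ε}) for every ε > 0 (since r^3/e^{r^ε} → 0), so ρ ≤ ε for all ε > 0, i.e. ρ = 0. Every nonconstant polynomial has order 0.
Therefore ρ = 0.

Order ρ = 0.


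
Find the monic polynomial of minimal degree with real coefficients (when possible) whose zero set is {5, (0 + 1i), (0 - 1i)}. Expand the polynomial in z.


The polynomial is p(z) = ∏_{α ∈ S} (z − α), where S = {5, (0 + 1i), (0 - 1i)}.
Expanding the product yields: p(z) = z^3 -5·z^2 + z -5.
Note conjugate pairs combine to real quadratics: (z − (0+1i))(z − (0−1i)) = z² + 1.
The resulting polynomial has degree 3 and real coefficients as required.

p(z) = z^3 -5·z^2 + z -5.


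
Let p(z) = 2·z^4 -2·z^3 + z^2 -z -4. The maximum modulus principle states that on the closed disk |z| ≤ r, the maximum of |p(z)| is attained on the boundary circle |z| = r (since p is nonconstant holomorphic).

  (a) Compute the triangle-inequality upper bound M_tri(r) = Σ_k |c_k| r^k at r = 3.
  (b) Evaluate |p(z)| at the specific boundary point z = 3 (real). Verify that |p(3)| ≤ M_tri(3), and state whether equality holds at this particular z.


Coefficients: c_0 = -4, c_1 = -1, c_2 = 1, c_3 = -2, c_4 = 2. Radius r = 3.
Part (a). Triangle bound: M_tri(r) = Σ_k |c_k| r^k
  = |-4|·3^0 + |-1|·3^1 + |1|·3^2 + |-2|·3^3 + |2|·3^4
  = 4 + 3 + 9 + 54 + 162 = 232.
This bounds M(r) := max_{|z|=r} |p(z)| from above; equality holds iff all terms c_k z^k can be made to align in phase at a single z on |z|=r.
Part (b). At z = 3 (real, on the circle |z| = r):
  p(3) = (-4)·3^0 + (-1)·3^1 + (1)·3^2 + (-2)·3^3 + (2)·3^4 = 110.
  |p(3)| = 110.
Check: |p(3)| = 110 ≤ 232 = M_tri(3). ✓ Equality does not hold at z = 3 (the coefficients have mixed signs, so the terms do not all align in phase there).

M_tri(3) = 232; |p(3)| = 110; equality at z=3: no.


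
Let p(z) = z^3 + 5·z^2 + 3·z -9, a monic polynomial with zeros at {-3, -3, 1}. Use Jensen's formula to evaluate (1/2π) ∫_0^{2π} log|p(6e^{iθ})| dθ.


Zeros: -3, -3, 1; r = 6.
Inside |z| < r: -3, -3, 1. Outside (|z| ≥ r): ∅.
p(0) = -9, so log|p(0)| = log(9) = 2.1972.
Apply Jensen: I(r) = log|p(0)| + Σ_k log(r/|z_k|), summed over zeros inside |z| < r.
  log(r/|z_k|) for z_k = -3: log(6/3) = 0.6931
  log(r/|z_k|) for z_k = -3: log(6/3) = 0.6931
  log(r/|z_k|) for z_k = 1: log(6/1) = 1.7918
Sum over inside zeros: 3.1781.
I(r) = log|p(0)| + (inside sum) = 2.1972 + 3.1781 = 5.3753.
Closed form (all zeros inside, monic): I(r) = n·log(r) = 3·log(6) = 5.3753. ✓

I(r) ≈ 5.3753.


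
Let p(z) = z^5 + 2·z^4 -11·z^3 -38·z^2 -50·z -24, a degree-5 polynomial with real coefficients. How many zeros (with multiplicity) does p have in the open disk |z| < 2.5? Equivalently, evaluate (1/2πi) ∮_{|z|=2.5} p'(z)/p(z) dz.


The zeros of p are: (-1 + 1i), (-1 - 1i), -3, -1, 4.
Their magnitudes are: 1.414, 1.414, 3, 1, 4.
Zeros with |z| < R = 2.5: (-1 + 1i), (-1 - 1i), -1.
Count = 3.
By the argument principle, (1/2πi) ∮_{|z|=R} p'(z)/p(z) dz equals exactly this count.

Number of zeros inside |z| < 2.5: 3.


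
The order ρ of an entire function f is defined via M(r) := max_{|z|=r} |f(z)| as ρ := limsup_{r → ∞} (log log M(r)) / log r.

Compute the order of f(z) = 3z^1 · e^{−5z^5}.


M(r) = max_{|z|=r} |3|·|z|^1·|e^{−5z^5}| = 3·r^1 · e^{5r^5} (the factors attain their maxima compatibly on |z|=r). Then log M(r) = log 3 + 1·log r + 5r^5, dominated by the last term, so log log M(r) ~ 5·log r. The polynomial factor 3z^1 contributes only a log r term and does not affect the order. ρ = 5.
Therefore ρ = 5.

Order ρ = 5.


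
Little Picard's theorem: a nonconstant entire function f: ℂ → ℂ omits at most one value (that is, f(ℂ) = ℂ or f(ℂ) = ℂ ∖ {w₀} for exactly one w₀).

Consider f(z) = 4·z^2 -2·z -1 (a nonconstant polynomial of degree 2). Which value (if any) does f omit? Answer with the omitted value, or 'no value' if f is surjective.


Little Picard bounds the complement of f(ℂ) to at most one point.
For every w ∈ ℂ, the equation p(z) − w = 0 is a nonconstant polynomial in z and hence has at least one root by the fundamental theorem of algebra. So p is surjective onto ℂ, omitting no value.

Omitted value: no value.


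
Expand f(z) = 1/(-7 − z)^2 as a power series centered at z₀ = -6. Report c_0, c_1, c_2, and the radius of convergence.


Let w = z − z₀, so z = z₀ + w.
Then -7 − z = -7 − (z₀ + w) = (-7 − z₀) − w = -1 − w.
f(z) = 1/(-1 − w)^2 = (1/(-1)^2) · (1 − w/(-1))^{−2}.
By the binomial series (1−u)^{−2} = Σ_{n≥0} C(n+1, 1) u^n for |u|<1, with u = w/(-1):
  c_n = C(n+1, 1) / (-1)^(n+2).
  c_0 = 1/(-1)^2 = 1.
  c_1 = 2/(-1)^3 = -2.
  c_2 = 3/(-1)^4 = 3.
The series is valid for |w/d| < 1, i.e. |z − z₀| < |d|.
Radius of convergence: R = |-7 − z₀| = |-1| = 1 (distance from z₀ to the singularity z = -7).

c_0 = 1, c_1 = -2, c_2 = 3; R = 1.


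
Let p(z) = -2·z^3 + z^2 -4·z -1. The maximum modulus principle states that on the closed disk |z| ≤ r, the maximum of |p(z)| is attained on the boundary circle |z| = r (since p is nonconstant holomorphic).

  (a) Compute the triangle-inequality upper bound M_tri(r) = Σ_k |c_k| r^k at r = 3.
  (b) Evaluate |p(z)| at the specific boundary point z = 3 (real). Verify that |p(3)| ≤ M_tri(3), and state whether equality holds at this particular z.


Coefficients: c_0 = -1, c_1 = -4, c_2 = 1, c_3 = -2. Radius r = 3.
Part (a). Triangle bound: M_tri(r) = Σ_k |c_k| r^k
  = |-1|·3^0 + |-4|·3^1 + |1|·3^2 + |-2|·3^3
  = 1 + 12 + 9 + 54 = 76.
This bounds M(r) := max_{|z|=r} |p(z)| from above; equality holds iff all terms c_k z^k can be made to align in phase at a single z on |z|=r.
Part (b). At z = 3 (real, on the circle |z| = r):
  p(3) = (-1)·3^0 + (-4)·3^1 + (1)·3^2 + (-2)·3^3 = -58.
  |p(3)| = 58.
Check: |p(3)| = 58 ≤ 76 = M_tri(3). ✓ Equality does not hold at z = 3 (the coefficients have mixed signs, so the terms do not all align in phase there).

M_tri(3) = 76; |p(3)| = 58; equality at z=3: no.


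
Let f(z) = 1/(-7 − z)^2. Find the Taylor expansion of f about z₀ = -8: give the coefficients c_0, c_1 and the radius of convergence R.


Let w = z − z₀, so z = z₀ + w.
Then -7 − z = -7 − (z₀ + w) = (-7 − z₀) − w = 1 − w.
f(z) = 1/(1 − w)^2 = (1/(1)^2) · (1 − w/(1))^{−2}.
By the binomial series (1−u)^{−2} = Σ_{n≥0} C(n+1, 1) u^n for |u|<1, with u = w/(1):
  c_n = C(n+1, 1) / (1)^(n+2).
  c_0 = 1/(1)^2 = 1.
  c_1 = 2/(1)^3 = 2.
The series is valid for |w/d| < 1, i.e. |z − z₀| < |d|.
Radius of convergence: R = |-7 − z₀| = |1| = 1 (distance from z₀ to the singularity z = -7).

c_0 = 1, c_1 = 2; R = 1.


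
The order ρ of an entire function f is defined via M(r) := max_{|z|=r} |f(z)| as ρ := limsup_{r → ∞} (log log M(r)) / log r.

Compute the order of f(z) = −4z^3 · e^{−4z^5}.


M(r) = max_{|z|=r} |-4|·|z|^3·|e^{−4z^5}| = 4·r^3 · e^{4r^5} (the factors attain their maxima compatibly on |z|=r). Then log M(r) = log 4 + 3·log r + 4r^5, dominated by the last term, so log log M(r) ~ 5·log r. The polynomial factor -4z^3 contributes only a log r term and does not affect the order. ρ = 5.
Therefore ρ = 5.

Order ρ = 5.


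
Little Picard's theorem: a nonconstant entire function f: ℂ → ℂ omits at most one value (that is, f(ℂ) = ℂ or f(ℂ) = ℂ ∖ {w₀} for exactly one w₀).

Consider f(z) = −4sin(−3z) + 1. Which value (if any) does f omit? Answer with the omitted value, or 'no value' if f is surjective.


Little Picard bounds the complement of f(ℂ) to at most one point.
sin is entire and surjective onto ℂ: for every w ∈ ℂ, sin(ζ) = w has a solution ζ ∈ ℂ (e.g., via the complex inverse arcsin). With ζ = −3z this gives z = ζ/(-3). Then -4·sin(−3z) takes every value in -4·ℂ = ℂ, and adding 1 is a bijection of ℂ. So f is surjective and omits no value. (Note: only on the real line is sin bounded by [−1, 1].)

Omitted value: no value.


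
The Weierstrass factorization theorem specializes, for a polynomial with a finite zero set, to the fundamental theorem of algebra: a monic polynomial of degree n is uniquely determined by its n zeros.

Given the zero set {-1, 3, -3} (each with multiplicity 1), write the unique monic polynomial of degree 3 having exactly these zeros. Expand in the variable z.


The polynomial is p(z) = ∏_{α ∈ S} (z − α), where S = {-1, 3, -3}.
Expanding the product yields: p(z) = z^3 + z^2 -9·z -9.
The resulting polynomial has degree 3 and real coefficients as required.

p(z) = z^3 + z^2 -9·z -9.


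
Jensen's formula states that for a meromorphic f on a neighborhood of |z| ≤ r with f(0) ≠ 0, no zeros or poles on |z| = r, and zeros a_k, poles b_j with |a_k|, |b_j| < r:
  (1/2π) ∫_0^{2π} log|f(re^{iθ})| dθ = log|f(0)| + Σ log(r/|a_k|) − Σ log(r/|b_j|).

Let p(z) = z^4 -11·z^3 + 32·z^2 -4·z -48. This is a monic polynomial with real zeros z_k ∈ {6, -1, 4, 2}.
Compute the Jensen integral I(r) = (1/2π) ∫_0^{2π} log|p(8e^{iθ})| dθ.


Zeros: -1, 2, 4, 6; r = 8.
Inside |z| < r: -1, 2, 4, 6. Outside (|z| ≥ r): ∅.
p(0) = -48, so log|p(0)| = log(48) = 3.8712.
Apply Jensen: I(r) = log|p(0)| + Σ_k log(r/|z_k|), summed over zeros inside |z| < r.
  log(r/|z_k|) for z_k = 6: log(8/6) = 0.2877
  log(r/|z_k|) for z_k = -1: log(8/1) = 2.0794
  log(r/|z_k|) for z_k = 4: log(8/4) = 0.6931
  log(r/|z_k|) for z_k = 2: log(8/2) = 1.3863
Sum over inside zeros: 4.4466.
I(r) = log|p(0)| + (inside sum) = 3.8712 + 4.4466 = 8.3178.
Closed form (all zeros inside, monic): I(r) = n·log(r) = 4·log(8) = 8.3178. ✓

I(r) ≈ 8.3178.


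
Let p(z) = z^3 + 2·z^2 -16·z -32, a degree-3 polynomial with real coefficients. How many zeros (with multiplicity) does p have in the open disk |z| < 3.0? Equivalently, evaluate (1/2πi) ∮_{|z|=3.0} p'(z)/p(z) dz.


The zeros of p are: 4, -2, -4.
Their magnitudes are: 4, 2, 4.
Zeros with |z| < R = 3.0: -2.
Count = 1.
By the argument principle, (1/2πi) ∮_{|z|=R} p'(z)/p(z) dz equals exactly this count.

Number of zeros inside |z| < 3.0: 1.
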